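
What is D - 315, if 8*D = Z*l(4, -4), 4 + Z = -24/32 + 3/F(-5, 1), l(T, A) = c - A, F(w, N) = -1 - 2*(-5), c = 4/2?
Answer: -5093/16 ≈ -318.31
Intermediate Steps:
c = 2 (c = 4*(1/2) = 2)
F(w, N) = 9 (F(w, N) = -1 + 10 = 9)
l(T, A) = 2 - A
Z = -53/12 (Z = -4 + (-24/32 + 3/9) = -4 + (-24*1/32 + 3*(1/9)) = -4 + (-3/4 + 1/3) = -4 - 5/12 = -53/12 ≈ -4.4167)
D = -53/16 (D = (-53*(2 - 1*(-4))/12)/8 = (-53*(2 + 4)/12)/8 = (-53/12*6)/8 = (1/8)*(-53/2) = -53/16 ≈ -3.3125)
D - 315 = -53/16 - 315 = -5093/16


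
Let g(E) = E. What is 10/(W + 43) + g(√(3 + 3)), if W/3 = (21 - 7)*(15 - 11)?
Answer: 10/211 + √6 ≈ 2.4969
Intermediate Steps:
W = 168 (W = 3*((21 - 7)*(15 - 11)) = 3*(14*4) = 3*56 = 168)
10/(W + 43) + g(√(3 + 3)) = 10/(168 + 43) + √(3 + 3) = 10/211 + √6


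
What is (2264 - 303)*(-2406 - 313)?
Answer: -5331959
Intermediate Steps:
(2264 - 303)*(-2406 - 313) = 1961*(-2719) = -5331959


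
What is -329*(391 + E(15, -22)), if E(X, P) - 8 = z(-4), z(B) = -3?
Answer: -130284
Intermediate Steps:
E(X, P) = 5 (E(X, P) = 8 - 3 = 5)
-329*(391 + E(15, -22)) = -329*(391 + 5) = -329*396 = -130284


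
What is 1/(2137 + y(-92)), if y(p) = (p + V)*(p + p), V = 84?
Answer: 1/3609 ≈ 0.00027709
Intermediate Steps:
y(p) = 2*p*(84 + p) (y(p) = (p + 84)*(p + p) = (84 + p)*(2*p) = 2*p*(84 + p))
1/(2137 + y(-92)) = 1/(2137 + 2*(-92)*(84 - 92)) = 1/(2137 + 2*(-92)*(-8)) = 1/(2137 + 1472) = 1/3609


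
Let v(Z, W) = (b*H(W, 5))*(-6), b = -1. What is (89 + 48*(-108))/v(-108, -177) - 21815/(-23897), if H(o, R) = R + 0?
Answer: -24220153/143382 ≈ -168.92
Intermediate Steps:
H(o, R) = R
v(Z, W) = 30 (v(Z, W) = -1*5*(-6) = -5*(-6) = 30)
(89 + 48*(-108))/v(-108, -177) - 21815/(-23897) = (89 + 48*(-108))/30 - 21815/(-23897) = (89 - 5184)*(1/30) - 21815*(-1/23897) = -5095*1/30 + 21815/23897 = -1019/6 + 21815/23897 = -24220153/143382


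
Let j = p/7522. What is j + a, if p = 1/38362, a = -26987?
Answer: -7787340761467/288558964 ≈ -26987.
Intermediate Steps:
p = 1/38362 ≈ 2.6067e-5
j = 1/288558964 (j = (1/38362)/7522 = (1/38362)*(1/7522) = 1/288558964 ≈ 3.4655e-9)
j + a = 1/288558964 - 26987 = -7787340761467/288558964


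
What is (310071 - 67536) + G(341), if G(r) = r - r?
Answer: 242535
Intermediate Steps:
G(r) = 0
(310071 - 67536) + G(341) = (310071 - 67536) + 0 = 242535 + 0 = 242535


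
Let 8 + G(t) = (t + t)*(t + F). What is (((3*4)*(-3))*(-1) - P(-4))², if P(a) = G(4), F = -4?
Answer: 1936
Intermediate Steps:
G(t) = -8 + 2*t*(-4 + t) (G(t) = -8 + (t + t)*(t - 4) = -8 + (2*t)*(-4 + t) = -8 + 2*t*(-4 + t))
P(a) = -8 (P(a) = -8 - 8*4 + 2*4² = -8 - 32 + 2*16 = -8 - 32 + 32 = -8)
(((3*4)*(-3))*(-1) - P(-4))² = (((3*4)*(-3))*(-1) - 1*(-8))² = ((12*(-3))*(-1) + 8)² = (-36*(-1) + 8)² = (36 + 8)² = 44² = 1936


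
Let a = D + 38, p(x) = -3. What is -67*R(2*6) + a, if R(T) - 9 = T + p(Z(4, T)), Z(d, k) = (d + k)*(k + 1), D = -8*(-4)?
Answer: -1136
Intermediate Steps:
D = 32
Z(d, k) = (1 + k)*(d + k) (Z(d, k) = (d + k)*(1 + k) = (1 + k)*(d + k))
R(T) = 6 + T (R(T) = 9 + (T - 3) = 9 + (-3 + T) = 6 + T)
a = 70 (a = 32 + 38 = 70)
-67*R(2*6) + a = -67*(6 + 2*6) + 70 = -67*(6 + 12) + 70 = -67*18 + 70 = -1206 + 70 = -1136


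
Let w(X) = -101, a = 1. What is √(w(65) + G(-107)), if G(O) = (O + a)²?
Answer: √11135 ≈ 105.52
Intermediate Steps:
G(O) = (1 + O)² (G(O) = (O + 1)² = (1 + O)²)
√(w(65) + G(-107)) = √(-101 + (1 - 107)²) = √(-101 + (-106)²) = √(-101 + 11236) = √11135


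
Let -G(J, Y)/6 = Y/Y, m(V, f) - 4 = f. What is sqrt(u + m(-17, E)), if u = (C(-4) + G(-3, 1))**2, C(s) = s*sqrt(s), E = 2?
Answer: sqrt(-22 + 96*I) ≈ 6.1842 + 7.7617*I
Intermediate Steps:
C(s) = s**(3/2)
m(V, f) = 4 + f
G(J, Y) = -6 (G(J, Y) = -6*Y/Y = -6*1 = -6)
u = (-6 - 8*I)**2 (u = ((-4)**(3/2) - 6)**2 = (-8*I - 6)**2 = (-6 - 8*I)**2 ≈ -28.0 + 96.0*I)
sqrt(u + m(-17, E)) = sqrt((-28 + 96*I) + (4 + 2)) = sqrt((-28 + 96*I) + 6) = sqrt(-22 + 96*I)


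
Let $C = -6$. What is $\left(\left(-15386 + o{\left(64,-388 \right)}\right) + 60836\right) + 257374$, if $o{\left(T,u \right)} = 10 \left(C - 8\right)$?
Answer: $302684$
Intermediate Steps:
$o{\left(T,u \right)} = -140$ ($o{\left(T,u \right)} = 10 \left(-6 - 8\right) = 10 \left(-14\right) = -140$)
$\left(\left(-15386 + o{\left(64,-388 \right)}\right) + 60836\right) + 257374 = \left(\left(-15386 - 140\right) + 60836\right) + 257374 = \left(-15526 + 60836\right) + 257374 = 45310 + 257374 = 302684$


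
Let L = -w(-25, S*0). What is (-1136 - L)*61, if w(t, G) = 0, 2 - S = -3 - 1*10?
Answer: -69296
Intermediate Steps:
S = 15 (S = 2 - (-3 - 1*10) = 2 - (-3 - 10) = 2 - 1*(-13) = 2 + 13 = 15)
L = 0 (L = -1*0 = 0)
(-1136 - L)*61 = (-1136 - 1*0)*61 = (-1136 + 0)*61 = -1136*61 = -69296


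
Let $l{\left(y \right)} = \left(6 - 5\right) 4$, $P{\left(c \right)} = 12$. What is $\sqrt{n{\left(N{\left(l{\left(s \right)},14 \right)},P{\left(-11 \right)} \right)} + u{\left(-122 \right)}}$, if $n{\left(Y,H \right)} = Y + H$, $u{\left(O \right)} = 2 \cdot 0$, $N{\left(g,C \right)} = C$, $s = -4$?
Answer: $\sqrt{26} \approx 5.099$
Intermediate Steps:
$l{\left(y \right)} = 4$ ($l{\left(y \right)} = 1 \cdot 4 = 4$)
$u{\left(O \right)} = 0$
$n{\left(Y,H \right)} = H + Y$
$\sqrt{n{\left(N{\left(l{\left(s \right)},14 \right)},P{\left(-11 \right)} \right)} + u{\left(-122 \right)}} = \sqrt{\left(12 + 14\right) + 0} = \sqrt{26 + 0} = \sqrt{26}$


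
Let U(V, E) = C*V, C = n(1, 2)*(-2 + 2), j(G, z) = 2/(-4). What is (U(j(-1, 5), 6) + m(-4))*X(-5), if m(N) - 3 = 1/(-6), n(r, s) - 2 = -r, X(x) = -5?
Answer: -85/6 ≈ -14.167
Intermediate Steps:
j(G, z) = -1/2 (j(G, z) = 2*(-1/4) = -1/2)
n(r, s) = 2 - r
m(N) = 17/6 (m(N) = 3 + 1/(-6) = 3 - 1/6 = 17/6)
C = 0 (C = (2 - 1*1)*(-2 + 2) = (2 - 1)*0 = 1*0 = 0)
U(V, E) = 0 (U(V, E) = 0*V = 0)
(U(j(-1, 5), 6) + m(-4))*X(-5) = (0 + 17/6)*(-5) = (17/6)*(-5) = -85/6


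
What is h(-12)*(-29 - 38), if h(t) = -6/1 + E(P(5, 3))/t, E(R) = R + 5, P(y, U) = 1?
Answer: 871/2 ≈ 435.50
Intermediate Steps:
E(R) = 5 + R
h(t) = -6 + 6/t (h(t) = -6/1 + (5 + 1)/t = -6*1 + 6/t = -6 + 6/t)
h(-12)*(-29 - 38) = (-6 + 6/(-12))*(-29 - 38) = (-6 + 6*(-1/12))*(-67) = (-6 - ½)*(-67) = -13/2*(-67) = 871/2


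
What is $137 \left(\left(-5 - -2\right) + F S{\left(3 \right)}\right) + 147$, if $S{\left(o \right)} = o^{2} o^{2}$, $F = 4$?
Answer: $44124$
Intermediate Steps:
$S{\left(o \right)} = o^{4}$
$137 \left(\left(-5 - -2\right) + F S{\left(3 \right)}\right) + 147 = 137 \left(\left(-5 - -2\right) + 4 \cdot 3^{4}\right) + 147 = 137 \left(\left(-5 + 2\right) + 4 \cdot 81\right) + 147 = 137 \left(-3 + 324\right) + 147 = 137 \cdot 321 + 147 = 43977 + 147 = 44124$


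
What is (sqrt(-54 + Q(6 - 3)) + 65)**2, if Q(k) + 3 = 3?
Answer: 4171 + 390*I*sqrt(6) ≈ 4171.0 + 955.3*I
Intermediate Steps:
Q(k) = 0 (Q(k) = -3 + 3 = 0)
(sqrt(-54 + Q(6 - 3)) + 65)**2 = (sqrt(-54 + 0) + 65)**2 = (sqrt(-54) + 65)**2 = (3*I*sqrt(6) + 65)**2 = (65 + 3*I*sqrt(6))**2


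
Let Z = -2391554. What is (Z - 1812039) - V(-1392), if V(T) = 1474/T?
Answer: -2925699991/696 ≈ -4.2036e+6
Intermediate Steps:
(Z - 1812039) - V(-1392) = (-2391554 - 1812039) - 1474/(-1392) = -4203593 - 1474*(-1)/1392 = -4203593 - 1*(-737/696) = -4203593 + 737/696 = -2925699991/696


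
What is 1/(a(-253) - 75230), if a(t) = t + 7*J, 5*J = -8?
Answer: -5/377471 ≈ -1.3246e-5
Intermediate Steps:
J = -8/5 (J = (⅕)*(-8) = -8/5 ≈ -1.6000)
a(t) = -56/5 + t (a(t) = t + 7*(-8/5) = t - 56/5 = -56/5 + t)
1/(a(-253) - 75230) = 1/((-56/5 - 253) - 75230) = 1/(-1321/5 - 75230) = 1/(-377471/5) = -5/377471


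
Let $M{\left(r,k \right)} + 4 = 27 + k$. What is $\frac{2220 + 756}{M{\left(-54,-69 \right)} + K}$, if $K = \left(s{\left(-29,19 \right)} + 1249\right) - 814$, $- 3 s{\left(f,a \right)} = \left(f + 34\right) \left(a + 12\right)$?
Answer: $\frac{2232}{253} \approx 8.8221$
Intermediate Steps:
$s{\left(f,a \right)} = - \frac{\left(12 + a\right) \left(34 + f\right)}{3}$ ($s{\left(f,a \right)} = - \frac{\left(f + 34\right) \left(a + 12\right)}{3} = - \frac{\left(34 + f\right) \left(12 + a\right)}{3} = - \frac{\left(12 + a\right) \left(34 + f\right)}{3}$)
$K = \frac{1150}{3}$ ($K = \left(\left(-136 - -116 - \frac{646}{3} - \frac{19}{3} \left(-29\right)\right) + 1249\right) - 814 = \left(\left(-136 + 116 - \frac{646}{3} + \frac{551}{3}\right) + 1249\right) - 814 = \left(- \frac{155}{3} + 1249\right) - 814 = \frac{3592}{3} - 814 = \frac{1150}{3} \approx 383.33$)
$M{\left(r,k \right)} = 23 + k$ ($M{\left(r,k \right)} = -4 + \left(27 + k\right) = 23 + k$)
$\frac{2220 + 756}{M{\left(-54,-69 \right)} + K} = \frac{2220 + 756}{\left(23 - 69\right) + \frac{1150}{3}} = \frac{2976}{-46 + \frac{1150}{3}} = \frac{2976}{\frac{1012}{3}} = 2976 \cdot \frac{3}{1012} = \frac{2232}{253}$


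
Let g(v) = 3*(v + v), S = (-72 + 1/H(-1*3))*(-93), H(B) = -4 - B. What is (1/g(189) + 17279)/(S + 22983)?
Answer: 19594387/33761448 ≈ 0.58038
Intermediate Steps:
S = 6789 (S = (-72 + 1/(-4 - (-1)*3))*(-93) = (-72 + 1/(-4 - 1*(-3)))*(-93) = (-72 + 1/(-4 + 3))*(-93) = (-72 + 1/(-1))*(-93) = (-72 - 1)*(-93) = -73*(-93) = 6789)
g(v) = 6*v (g(v) = 3*(2*v) = 6*v)
(1/g(189) + 17279)/(S + 22983) = (1/(6*189) + 17279)/(6789 + 22983) = (1/1134 + 17279)/29772 = (1/1134 + 17279)*(1/29772) = (19594387/1134)*(1/29772) = 19594387/33761448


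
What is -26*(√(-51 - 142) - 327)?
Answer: 8502 - 26*I*√193 ≈ 8502.0 - 361.2*I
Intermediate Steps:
-26*(√(-51 - 142) - 327) = -26*(√(-193) - 327) = -26*(I*√193 - 327) = -26*(-327 + I*√193) = 8502 - 26*I*√193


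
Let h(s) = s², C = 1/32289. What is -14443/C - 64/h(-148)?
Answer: -638433186967/1369 ≈ -4.6635e+8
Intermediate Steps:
C = 1/32289 ≈ 3.0970e-5
-14443/C - 64/h(-148) = -14443/1/32289 - 64/((-148)²) = -14443*32289 - 64/21904 = -466350027 - 64*1/21904 = -466350027 - 4/1369 = -638433186967/1369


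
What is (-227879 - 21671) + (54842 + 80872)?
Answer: -113836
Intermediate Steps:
(-227879 - 21671) + (54842 + 80872) = -249550 + 135714 = -113836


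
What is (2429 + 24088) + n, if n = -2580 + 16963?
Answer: 40900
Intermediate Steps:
n = 14383
(2429 + 24088) + n = (2429 + 24088) + 14383 = 26517 + 14383 = 40900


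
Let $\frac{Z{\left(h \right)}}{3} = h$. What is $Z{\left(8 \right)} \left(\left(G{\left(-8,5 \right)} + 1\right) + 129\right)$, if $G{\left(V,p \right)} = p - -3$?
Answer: $3312$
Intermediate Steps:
$G{\left(V,p \right)} = 3 + p$ ($G{\left(V,p \right)} = p + 3 = 3 + p$)
$Z{\left(h \right)} = 3 h$
$Z{\left(8 \right)} \left(\left(G{\left(-8,5 \right)} + 1\right) + 129\right) = 3 \cdot 8 \left(\left(\left(3 + 5\right) + 1\right) + 129\right) = 24 \left(\left(8 + 1\right) + 129\right) = 24 \left(9 + 129\right) = 24 \cdot 138 = 3312$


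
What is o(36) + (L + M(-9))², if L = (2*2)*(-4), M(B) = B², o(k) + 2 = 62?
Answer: 4285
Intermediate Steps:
o(k) = 60 (o(k) = -2 + 62 = 60)
L = -16 (L = 4*(-4) = -16)
o(36) + (L + M(-9))² = 60 + (-16 + (-9)²)² = 60 + (-16 + 81)² = 60 + 65² = 60 + 4225 = 4285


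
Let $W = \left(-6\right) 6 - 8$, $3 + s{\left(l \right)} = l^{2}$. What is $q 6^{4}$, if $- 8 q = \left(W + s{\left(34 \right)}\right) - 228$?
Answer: $-142722$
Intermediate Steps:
$s{\left(l \right)} = -3 + l^{2}$
$W = -44$ ($W = -36 - 8 = -44$)
$q = - \frac{881}{8}$ ($q = - \frac{\left(-44 - \left(3 - 34^{2}\right)\right) - 228}{8} = - \frac{\left(-44 + \left(-3 + 1156\right)\right) - 228}{8} = - \frac{\left(-44 + 1153\right) - 228}{8} = - \frac{1109 - 228}{8} = \left(- \frac{1}{8}\right) 881 = - \frac{881}{8} \approx -110.13$)
$q 6^{4} = - \frac{881 \cdot 6^{4}}{8} = \left(- \frac{881}{8}\right) 1296 = -142722$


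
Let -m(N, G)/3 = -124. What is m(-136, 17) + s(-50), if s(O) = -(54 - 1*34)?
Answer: 352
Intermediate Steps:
m(N, G) = 372 (m(N, G) = -3*(-124) = 372)
s(O) = -20 (s(O) = -(54 - 34) = -1*20 = -20)
m(-136, 17) + s(-50) = 372 - 20 = 352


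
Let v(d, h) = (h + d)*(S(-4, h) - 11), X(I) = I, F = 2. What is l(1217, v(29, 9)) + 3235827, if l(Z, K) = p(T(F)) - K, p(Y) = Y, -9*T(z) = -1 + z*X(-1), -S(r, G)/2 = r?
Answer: 9707824/3 ≈ 3.2359e+6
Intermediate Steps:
S(r, G) = -2*r
T(z) = ⅑ + z/9 (T(z) = -(-1 + z*(-1))/9 = -(-1 - z)/9 = ⅑ + z/9)
v(d, h) = -3*d - 3*h (v(d, h) = (h + d)*(-2*(-4) - 11) = (d + h)*(8 - 11) = (d + h)*(-3) = -3*d - 3*h)
l(Z, K) = ⅓ - K (l(Z, K) = (⅑ + (⅑)*2) - K = (⅑ + 2/9) - K = ⅓ - K)
l(1217, v(29, 9)) + 3235827 = (⅓ - (-3*29 - 3*9)) + 3235827 = (⅓ - (-87 - 27)) + 3235827 = (⅓ - 1*(-114)) + 3235827 = (⅓ + 114) + 3235827 = 343/3 + 3235827 = 9707824/3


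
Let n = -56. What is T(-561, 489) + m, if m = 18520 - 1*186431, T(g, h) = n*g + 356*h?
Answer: 37589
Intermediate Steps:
T(g, h) = -56*g + 356*h
m = -167911 (m = 18520 - 186431 = -167911)
T(-561, 489) + m = (-56*(-561) + 356*489) - 167911 = (31416 + 174084) - 167911 = 205500 - 167911 = 37589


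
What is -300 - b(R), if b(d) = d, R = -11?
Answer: -289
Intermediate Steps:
-300 - b(R) = -300 - 1*(-11) = -300 + 11 = -289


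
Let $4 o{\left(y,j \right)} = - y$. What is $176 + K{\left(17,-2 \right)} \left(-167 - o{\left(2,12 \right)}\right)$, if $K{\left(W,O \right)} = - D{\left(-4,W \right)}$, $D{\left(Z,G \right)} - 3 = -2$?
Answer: $\frac{685}{2} \approx 342.5$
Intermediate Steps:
$o{\left(y,j \right)} = - \frac{y}{4}$ ($o{\left(y,j \right)} = \frac{\left(-1\right) y}{4} = - \frac{y}{4}$)
$D{\left(Z,G \right)} = 1$ ($D{\left(Z,G \right)} = 3 - 2 = 1$)
$K{\left(W,O \right)} = -1$ ($K{\left(W,O \right)} = \left(-1\right) 1 = -1$)
$176 + K{\left(17,-2 \right)} \left(-167 - o{\left(2,12 \right)}\right) = 176 - \left(-167 - \left(- \frac{1}{4}\right) 2\right) = 176 - \left(-167 - - \frac{1}{2}\right) = 176 - \left(-167 + \frac{1}{2}\right) = 176 - - \frac{333}{2} = 176 + \frac{333}{2} = \frac{685}{2}$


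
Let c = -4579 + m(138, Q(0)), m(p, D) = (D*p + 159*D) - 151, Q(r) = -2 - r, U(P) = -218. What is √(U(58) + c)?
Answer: I*√5542 ≈ 74.445*I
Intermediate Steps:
m(p, D) = -151 + 159*D + D*p (m(p, D) = (159*D + D*p) - 151 = -151 + 159*D + D*p)
c = -5324 (c = -4579 + (-151 + 159*(-2 - 1*0) + (-2 - 1*0)*138) = -4579 + (-151 + 159*(-2 + 0) + (-2 + 0)*138) = -4579 + (-151 + 159*(-2) - 2*138) = -4579 + (-151 - 318 - 276) = -4579 - 745 = -5324)
√(U(58) + c) = √(-218 - 5324) = √(-5542) = I*√5542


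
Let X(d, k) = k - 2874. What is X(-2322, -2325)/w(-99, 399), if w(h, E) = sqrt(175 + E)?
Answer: -5199*sqrt(574)/574 ≈ -217.00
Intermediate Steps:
X(d, k) = -2874 + k
X(-2322, -2325)/w(-99, 399) = (-2874 - 2325)/(sqrt(175 + 399)) = -5199*sqrt(574)/574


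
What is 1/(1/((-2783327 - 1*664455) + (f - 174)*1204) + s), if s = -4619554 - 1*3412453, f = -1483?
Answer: -5442810/43716688019671 ≈ -1.2450e-7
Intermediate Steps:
s = -8032007 (s = -4619554 - 3412453 = -8032007)
1/(1/((-2783327 - 1*664455) + (f - 174)*1204) + s) = 1/(1/((-2783327 - 1*664455) + (-1483 - 174)*1204) - 8032007) = 1/(1/((-2783327 - 664455) - 1657*1204) - 8032007) = 1/(1/(-3447782 - 1995028) - 8032007) = 1/(1/(-5442810) - 8032007) = 1/(-1/5442810 - 8032007) = 1/(-43716688019671/5442810) = -5442810/43716688019671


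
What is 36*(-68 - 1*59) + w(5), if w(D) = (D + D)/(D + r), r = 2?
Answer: -31994/7 ≈ -4570.6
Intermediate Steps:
w(D) = 2*D/(2 + D) (w(D) = (D + D)/(D + 2) = (2*D)/(2 + D) = 2*D/(2 + D))
36*(-68 - 1*59) + w(5) = 36*(-68 - 1*59) + 2*5/(2 + 5) = 36*(-68 - 59) + 2*5/7 = 36*(-127) + 2*5*(1/7) = -4572 + 10/7 = -31994/7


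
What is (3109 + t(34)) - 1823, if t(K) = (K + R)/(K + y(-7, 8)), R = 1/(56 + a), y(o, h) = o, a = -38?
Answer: 625609/486 ≈ 1287.3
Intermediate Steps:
R = 1/18 (R = 1/(56 - 38) = 1/18 ≈ 0.055556)
t(K) = (1/18 + K)/(-7 + K) (t(K) = (K + 1/18)/(K - 7) = (1/18 + K)/(-7 + K))
(3109 + t(34)) - 1823 = (3109 + (1/18 + 34)/(-7 + 34)) - 1823 = (3109 + (613/18)/27) - 1823 = (3109 + (1/27)*(613/18)) - 1823 = (3109 + 613/486) - 1823 = 1511587/486 - 1823 = 625609/486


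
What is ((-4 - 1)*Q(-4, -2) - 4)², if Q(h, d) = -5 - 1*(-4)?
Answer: 1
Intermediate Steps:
Q(h, d) = -1 (Q(h, d) = -5 + 4 = -1)
((-4 - 1)*Q(-4, -2) - 4)² = ((-4 - 1)*(-1) - 4)² = (-5*(-1) - 4)² = (5 - 4)² = 1² = 1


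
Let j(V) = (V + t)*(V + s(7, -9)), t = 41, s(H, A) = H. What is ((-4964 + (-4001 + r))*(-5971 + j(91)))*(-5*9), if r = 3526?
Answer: 1704718575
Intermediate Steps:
j(V) = (7 + V)*(41 + V) (j(V) = (V + 41)*(V + 7) = (41 + V)*(7 + V) = (7 + V)*(41 + V))
((-4964 + (-4001 + r))*(-5971 + j(91)))*(-5*9) = ((-4964 + (-4001 + 3526))*(-5971 + (287 + 91² + 48*91)))*(-5*9) = ((-4964 - 475)*(-5971 + (287 + 8281 + 4368)))*(-45) = -5439*(-5971 + 12936)*(-45) = -5439*6965*(-45) = -37882635*(-45) = 1704718575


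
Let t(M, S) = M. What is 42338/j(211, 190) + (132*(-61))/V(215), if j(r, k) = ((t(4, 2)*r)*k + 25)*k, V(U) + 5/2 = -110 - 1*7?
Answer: 245374863191/3641541425 ≈ 67.382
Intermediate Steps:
V(U) = -239/2 (V(U) = -5/2 + (-110 - 1*7) = -5/2 + (-110 - 7) = -5/2 - 117 = -239/2)
j(r, k) = k*(25 + 4*k*r) (j(r, k) = ((4*r)*k + 25)*k = (4*k*r + 25)*k = (25 + 4*k*r)*k = k*(25 + 4*k*r))
42338/j(211, 190) + (132*(-61))/V(215) = 42338/((190*(25 + 4*190*211))) + (132*(-61))/(-239/2) = 42338/((190*(25 + 160360))) - 8052*(-2/239) = 42338/((190*160385)) + 16104/239 = 42338/30473150 + 16104/239 = 42338*(1/30473150) + 16104/239 = 21169/15236575 + 16104/239 = 245374863191/3641541425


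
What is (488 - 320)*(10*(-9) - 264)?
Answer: -59472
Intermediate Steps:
(488 - 320)*(10*(-9) - 264) = 168*(-90 - 264) = 168*(-354) = -59472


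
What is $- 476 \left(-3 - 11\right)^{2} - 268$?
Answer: $-93564$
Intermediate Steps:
$- 476 \left(-3 - 11\right)^{2} - 268 = - 476 \left(-14\right)^{2} - 268 = \left(-476\right) 196 - 268 = -93296 - 268 = -93564$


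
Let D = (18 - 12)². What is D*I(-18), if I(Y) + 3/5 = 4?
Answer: 612/5 ≈ 122.40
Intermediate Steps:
I(Y) = 17/5 (I(Y) = -⅗ + 4 = 17/5)
D = 36 (D = 6² = 36)
D*I(-18) = 36*(17/5) = 612/5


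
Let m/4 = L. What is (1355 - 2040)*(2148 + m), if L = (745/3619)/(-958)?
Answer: -2550637680730/1733501 ≈ -1.4714e+6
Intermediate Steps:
L = -745/3467002 (L = (745*(1/3619))*(-1/958) = (745/3619)*(-1/958) = -745/3467002 ≈ -0.00021488)
m = -1490/1733501 (m = 4*(-745/3467002) = -1490/1733501 ≈ -0.00085953)
(1355 - 2040)*(2148 + m) = (1355 - 2040)*(2148 - 1490/1733501) = -685*3723558658/1733501 = -2550637680730/1733501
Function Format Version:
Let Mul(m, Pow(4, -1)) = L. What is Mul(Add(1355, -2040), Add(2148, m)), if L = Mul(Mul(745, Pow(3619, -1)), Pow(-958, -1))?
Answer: Rational(-2550637680730, 1733501) ≈ -1.4714e+6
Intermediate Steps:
L = Rational(-745, 3467002) (L = Mul(Mul(745, Rational(1, 3619)), Rational(-1, 958)) = Mul(Rational(745, 3619), Rational(-1, 958)) = Rational(-745, 3467002) ≈ -0.00021488)
m = Rational(-1490, 1733501) (m = Mul(4, Rational(-745, 3467002)) = Rational(-1490, 1733501) ≈ -0.00085953)
Mul(Add(1355, -2040), Add(2148, m)) = Mul(Add(1355, -2040), Add(2148, Rational(-1490, 1733501))) = Mul(-685, Rational(3723558658, 1733501)) = Rational(-2550637680730, 1733501)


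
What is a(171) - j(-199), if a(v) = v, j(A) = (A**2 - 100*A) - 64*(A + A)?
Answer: -84802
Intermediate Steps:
j(A) = A**2 - 228*A (j(A) = (A**2 - 100*A) - 128*A = A**2 - 228*A)
a(171) - j(-199) = 171 - (-199)*(-228 - 199) = 171 - (-199)*(-427) = 171 - 1*84973 = 171 - 84973 = -84802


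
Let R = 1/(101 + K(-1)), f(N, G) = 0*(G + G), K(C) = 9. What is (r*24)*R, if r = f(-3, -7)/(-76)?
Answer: 0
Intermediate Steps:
f(N, G) = 0 (f(N, G) = 0*(2*G) = 0)
R = 1/110 (R = 1/(101 + 9) = 1/110 ≈ 0.0090909)
r = 0 (r = 0/(-76) = 0*(-1/76) = 0)
(r*24)*R = (0*24)*(1/110) = 0*(1/110) = 0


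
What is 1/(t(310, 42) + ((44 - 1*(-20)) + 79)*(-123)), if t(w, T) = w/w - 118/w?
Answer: -155/2726199 ≈ -5.6856e-5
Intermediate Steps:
t(w, T) = 1 - 118/w
1/(t(310, 42) + ((44 - 1*(-20)) + 79)*(-123)) = 1/((-118 + 310)/310 + ((44 - 1*(-20)) + 79)*(-123)) = 1/((1/310)*192 + ((44 + 20) + 79)*(-123)) = 1/(96/155 + (64 + 79)*(-123)) = 1/(96/155 + 143*(-123)) = 1/(96/155 - 17589) = 1/(-2726199/155) = -155/2726199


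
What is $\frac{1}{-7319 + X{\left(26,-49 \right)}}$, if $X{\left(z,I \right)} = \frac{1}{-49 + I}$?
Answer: $- \frac{98}{717263} \approx -0.00013663$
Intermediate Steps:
$\frac{1}{-7319 + X{\left(26,-49 \right)}} = \frac{1}{-7319 + \frac{1}{-49 - 49}} = \frac{1}{-7319 + \frac{1}{-98}} = \frac{1}{-7319 - \frac{1}{98}} = \frac{1}{- \frac{717263}{98}} = - \frac{98}{717263}$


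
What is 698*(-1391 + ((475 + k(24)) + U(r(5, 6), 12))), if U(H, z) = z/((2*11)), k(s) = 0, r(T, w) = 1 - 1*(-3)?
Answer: -7028860/11 ≈ -6.3899e+5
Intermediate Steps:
r(T, w) = 4 (r(T, w) = 1 + 3 = 4)
U(H, z) = z/22
698*(-1391 + ((475 + k(24)) + U(r(5, 6), 12))) = 698*(-1391 + ((475 + 0) + (1/22)*12)) = 698*(-1391 + (475 + 6/11)) = 698*(-1391 + 5231/11) = 698*(-10070/11) = -7028860/11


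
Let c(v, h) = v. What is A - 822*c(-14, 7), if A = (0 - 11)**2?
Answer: 11629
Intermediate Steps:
A = 121 (A = (-11)**2 = 121)
A - 822*c(-14, 7) = 121 - 822*(-14) = 121 + 11508 = 11629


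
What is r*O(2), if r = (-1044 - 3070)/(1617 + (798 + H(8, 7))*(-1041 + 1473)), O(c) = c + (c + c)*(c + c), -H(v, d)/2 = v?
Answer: -24684/113147 ≈ -0.21816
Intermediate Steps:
H(v, d) = -2*v
O(c) = c + 4*c² (O(c) = c + (2*c)*(2*c) = c + 4*c²)
r = -4114/339441 (r = (-1044 - 3070)/(1617 + (798 - 2*8)*(-1041 + 1473)) = -4114/(1617 + (798 - 16)*432) = -4114/(1617 + 782*432) = -4114/(1617 + 337824) = -4114/339441 ≈ -0.012120)
r*O(2) = -8228*(1 + 4*2)/339441 = -8228*(1 + 8)/339441 = -8228*9/339441 = -4114/339441*18 = -24684/113147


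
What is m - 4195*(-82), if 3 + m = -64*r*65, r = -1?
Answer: 348147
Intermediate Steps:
m = 4157 (m = -3 - 64*(-1)*65 = -3 + 64*65 = -3 + 4160 = 4157)
m - 4195*(-82) = 4157 - 4195*(-82) = 4157 - 1*(-343990) = 4157 + 343990 = 348147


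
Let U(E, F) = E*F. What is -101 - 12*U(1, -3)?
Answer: -65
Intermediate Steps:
-101 - 12*U(1, -3) = -101 - 12*(-3) = -101 + 36 = -65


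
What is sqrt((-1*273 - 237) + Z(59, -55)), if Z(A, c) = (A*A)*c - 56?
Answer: I*sqrt(192021) ≈ 438.2*I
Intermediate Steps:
Z(A, c) = -56 + c*A**2 (Z(A, c) = A**2*c - 56 = c*A**2 - 56 = -56 + c*A**2)
sqrt((-1*273 - 237) + Z(59, -55)) = sqrt((-1*273 - 237) + (-56 - 55*59**2)) = sqrt((-273 - 237) + (-56 - 55*3481)) = sqrt(-510 + (-56 - 191455)) = sqrt(-510 - 191511) = sqrt(-192021) = I*sqrt(192021)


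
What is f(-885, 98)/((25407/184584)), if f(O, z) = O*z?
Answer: -1778774480/2823 ≈ -6.3010e+5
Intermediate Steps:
f(-885, 98)/((25407/184584)) = (-885*98)/((25407/184584)) = -86730/(25407*(1/184584)) = -86730/8469/61528 = -86730*61528/8469 = -1778774480/2823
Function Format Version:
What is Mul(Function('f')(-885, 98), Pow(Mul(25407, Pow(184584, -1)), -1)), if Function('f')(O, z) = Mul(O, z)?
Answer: Rational(-1778774480, 2823) ≈ -6.3010e+5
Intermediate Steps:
Mul(Function('f')(-885, 98), Pow(Mul(25407, Pow(184584, -1)), -1)) = Mul(Mul(-885, 98), Pow(Mul(25407, Pow(184584, -1)), -1)) = Mul(-86730, Pow(Mul(25407, Rational(1, 184584)), -1)) = Mul(-86730, Pow(Rational(8469, 61528), -1)) = Mul(-86730, Rational(61528, 8469)) = Rational(-1778774480, 2823)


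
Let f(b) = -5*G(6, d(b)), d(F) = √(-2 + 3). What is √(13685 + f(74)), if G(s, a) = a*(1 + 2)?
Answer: √13670 ≈ 116.92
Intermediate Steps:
d(F) = 1 (d(F) = √1 = 1)
G(s, a) = 3*a (G(s, a) = a*3 = 3*a)
f(b) = -15
√(13685 + f(74)) = √(13685 - 15) = √13670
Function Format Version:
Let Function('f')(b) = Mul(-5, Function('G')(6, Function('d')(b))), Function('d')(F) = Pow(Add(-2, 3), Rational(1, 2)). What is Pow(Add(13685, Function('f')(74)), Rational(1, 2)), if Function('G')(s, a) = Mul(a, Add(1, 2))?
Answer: Pow(13670, Rational(1, 2)) ≈ 116.92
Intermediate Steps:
Function('d')(F) = 1 (Function('d')(F) = Pow(1, Rational(1, 2)) = 1)
Function('G')(s, a) = Mul(3, a) (Function('G')(s, a) = Mul(a, 3) = Mul(3, a))
Function('f')(b) = -15 (Function('f')(b) = Mul(-5, Mul(3, 1)) = Mul(-5, 3) = -15)
Pow(Add(13685, Function('f')(74)), Rational(1, 2)) = Pow(Add(13685, -15), Rational(1, 2)) = Pow(13670, Rational(1, 2))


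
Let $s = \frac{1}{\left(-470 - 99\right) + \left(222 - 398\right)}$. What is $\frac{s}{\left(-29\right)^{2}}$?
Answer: $- \frac{1}{626545} \approx -1.5961 \cdot 10^{-6}$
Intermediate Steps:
$s = - \frac{1}{745}$ ($s = \frac{1}{-569 - 176} = \frac{1}{-745} = - \frac{1}{745} \approx -0.0013423$)
$\frac{s}{\left(-29\right)^{2}} = - \frac{1}{745 \left(-29\right)^{2}} = - \frac{1}{745 \cdot 841} = \left(- \frac{1}{745}\right) \frac{1}{841} = - \frac{1}{626545}$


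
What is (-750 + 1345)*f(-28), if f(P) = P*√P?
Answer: -33320*I*√7 ≈ -88157.0*I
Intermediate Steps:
f(P) = P^(3/2)
(-750 + 1345)*f(-28) = (-750 + 1345)*(-28)^(3/2) = 595*(-56*I*√7) = -33320*I*√7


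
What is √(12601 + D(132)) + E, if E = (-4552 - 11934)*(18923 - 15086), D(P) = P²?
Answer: -63256782 + 5*√1201 ≈ -6.3257e+7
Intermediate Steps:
E = -63256782 (E = -16486*3837 = -63256782)
√(12601 + D(132)) + E = √(12601 + 132²) - 63256782 = √(12601 + 17424) - 63256782 = √30025 - 63256782 = 5*√1201 - 63256782 = -63256782 + 5*√1201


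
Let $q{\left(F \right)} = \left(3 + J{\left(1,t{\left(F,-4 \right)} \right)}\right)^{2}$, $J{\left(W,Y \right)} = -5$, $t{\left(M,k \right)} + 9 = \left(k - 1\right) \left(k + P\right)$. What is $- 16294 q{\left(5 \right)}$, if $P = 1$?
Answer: $-65176$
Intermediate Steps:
$t{\left(M,k \right)} = -9 + \left(1 + k\right) \left(-1 + k\right)$ ($t{\left(M,k \right)} = -9 + \left(k - 1\right) \left(k + 1\right) = -9 + \left(-1 + k\right) \left(1 + k\right) = -9 + \left(1 + k\right) \left(-1 + k\right)$)
$q{\left(F \right)} = 4$ ($q{\left(F \right)} = \left(3 - 5\right)^{2} = \left(-2\right)^{2} = 4$)
$- 16294 q{\left(5 \right)} = \left(-16294\right) 4 = -65176$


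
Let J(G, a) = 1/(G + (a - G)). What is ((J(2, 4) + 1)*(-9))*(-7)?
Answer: 315/4 ≈ 78.750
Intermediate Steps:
J(G, a) = 1/a
((J(2, 4) + 1)*(-9))*(-7) = ((1/4 + 1)*(-9))*(-7) = ((¼ + 1)*(-9))*(-7) = ((5/4)*(-9))*(-7) = -45/4*(-7) = 315/4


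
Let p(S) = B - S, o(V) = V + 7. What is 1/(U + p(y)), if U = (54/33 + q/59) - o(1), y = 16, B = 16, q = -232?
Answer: -649/6682 ≈ -0.097127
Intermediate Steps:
o(V) = 7 + V
U = -6682/649 (U = (54/33 - 232/59) - (7 + 1) = (54*(1/33) - 232*1/59) - 1*8 = (18/11 - 232/59) - 8 = -1490/649 - 8 = -6682/649 ≈ -10.296)
p(S) = 16 - S
1/(U + p(y)) = 1/(-6682/649 + (16 - 1*16)) = 1/(-6682/649 + (16 - 16)) = 1/(-6682/649 + 0) = 1/(-6682/649) = -649/6682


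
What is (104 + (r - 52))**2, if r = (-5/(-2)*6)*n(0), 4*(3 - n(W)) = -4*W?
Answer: 9409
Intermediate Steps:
n(W) = 3 + W (n(W) = 3 - (-1)*W = 3 + W)
r = 45 (r = (-5/(-2)*6)*(3 + 0) = (-5*(-1/2)*6)*3 = ((5/2)*6)*3 = 15*3 = 45)
(104 + (r - 52))**2 = (104 + (45 - 52))**2 = (104 - 7)**2 = 97**2 = 9409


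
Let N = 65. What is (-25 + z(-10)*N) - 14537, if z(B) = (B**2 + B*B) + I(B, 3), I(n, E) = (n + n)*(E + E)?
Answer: -9362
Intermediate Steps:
I(n, E) = 4*E*n (I(n, E) = (2*n)*(2*E) = 4*E*n)
z(B) = 2*B**2 + 12*B (z(B) = (B**2 + B*B) + 4*3*B = (B**2 + B**2) + 12*B = 2*B**2 + 12*B)
(-25 + z(-10)*N) - 14537 = (-25 + (2*(-10)*(6 - 10))*65) - 14537 = (-25 + (2*(-10)*(-4))*65) - 14537 = (-25 + 80*65) - 14537 = (-25 + 5200) - 14537 = 5175 - 14537 = -9362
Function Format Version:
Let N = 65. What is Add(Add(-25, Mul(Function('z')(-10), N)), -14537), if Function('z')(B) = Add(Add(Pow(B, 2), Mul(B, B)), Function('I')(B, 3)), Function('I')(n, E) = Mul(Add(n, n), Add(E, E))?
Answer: -9362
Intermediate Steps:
Function('I')(n, E) = Mul(4, E, n) (Function('I')(n, E) = Mul(Mul(2, n), Mul(2, E)) = Mul(4, E, n))
Function('z')(B) = Add(Mul(2, Pow(B, 2)), Mul(12, B)) (Function('z')(B) = Add(Add(Pow(B, 2), Mul(B, B)), Mul(4, 3, B)) = Add(Add(Pow(B, 2), Pow(B, 2)), Mul(12, B)) = Add(Mul(2, Pow(B, 2)), Mul(12, B)))
Add(Add(-25, Mul(Function('z')(-10), N)), -14537) = Add(Add(-25, Mul(Mul(2, -10, Add(6, -10)), 65)), -14537) = Add(Add(-25, Mul(Mul(2, -10, -4), 65)), -14537) = Add(Add(-25, Mul(80, 65)), -14537) = Add(Add(-25, 5200), -14537) = Add(5175, -14537) = -9362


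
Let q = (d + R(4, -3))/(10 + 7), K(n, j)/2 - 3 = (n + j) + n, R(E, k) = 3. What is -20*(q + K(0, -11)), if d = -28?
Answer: 5940/17 ≈ 349.41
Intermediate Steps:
K(n, j) = 6 + 2*j + 4*n (K(n, j) = 6 + 2*((n + j) + n) = 6 + 2*((j + n) + n) = 6 + 2*(j + 2*n) = 6 + (2*j + 4*n) = 6 + 2*j + 4*n)
q = -25/17 (q = (-28 + 3)/(10 + 7) = -25/17 ≈ -1.4706)
-20*(q + K(0, -11)) = -20*(-25/17 + (6 + 2*(-11) + 4*0)) = -20*(-25/17 + (6 - 22 + 0)) = -20*(-25/17 - 16) = -20*(-297/17) = 5940/17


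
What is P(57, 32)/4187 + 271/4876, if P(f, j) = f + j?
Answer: 29597/385204 ≈ 0.076835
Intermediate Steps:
P(57, 32)/4187 + 271/4876 = (57 + 32)/4187 + 271/4876 = 89*(1/4187) + 271*(1/4876) = 89/4187 + 271/4876 = 29597/385204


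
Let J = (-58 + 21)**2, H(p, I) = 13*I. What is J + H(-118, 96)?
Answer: 2617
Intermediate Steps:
J = 1369 (J = (-37)**2 = 1369)
J + H(-118, 96) = 1369 + 13*96 = 1369 + 1248 = 2617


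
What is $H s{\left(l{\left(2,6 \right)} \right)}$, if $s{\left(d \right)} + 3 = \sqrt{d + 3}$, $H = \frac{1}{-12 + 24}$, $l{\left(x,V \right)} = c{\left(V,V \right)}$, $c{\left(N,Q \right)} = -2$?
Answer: $- \frac{1}{6} \approx -0.16667$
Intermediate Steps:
$l{\left(x,V \right)} = -2$
$H = \frac{1}{12} \approx 0.083333$
$s{\left(d \right)} = -3 + \sqrt{3 + d}$ ($s{\left(d \right)} = -3 + \sqrt{d + 3} = -3 + \sqrt{3 + d}$)
$H s{\left(l{\left(2,6 \right)} \right)} = \frac{-3 + \sqrt{3 - 2}}{12} = \frac{-3 + \sqrt{1}}{12} = \frac{-3 + 1}{12} = \frac{1}{12} \left(-2\right) = - \frac{1}{6}$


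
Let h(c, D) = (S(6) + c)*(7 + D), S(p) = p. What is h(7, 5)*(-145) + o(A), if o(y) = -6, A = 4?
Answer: -22626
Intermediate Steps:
h(c, D) = (6 + c)*(7 + D)
h(7, 5)*(-145) + o(A) = (42 + 6*5 + 7*7 + 5*7)*(-145) - 6 = (42 + 30 + 49 + 35)*(-145) - 6 = 156*(-145) - 6 = -22620 - 6 = -22626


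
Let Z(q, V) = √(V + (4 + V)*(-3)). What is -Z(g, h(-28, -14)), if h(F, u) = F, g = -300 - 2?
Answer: -2*√11 ≈ -6.6332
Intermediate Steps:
g = -302
Z(q, V) = √(-12 - 2*V) (Z(q, V) = √(V + (-12 - 3*V)) = √(-12 - 2*V))
-Z(g, h(-28, -14)) = -√(-12 - 2*(-28)) = -√(-12 + 56) = -√44 = -2*√11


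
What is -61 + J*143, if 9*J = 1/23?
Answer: -12484/207 ≈ -60.309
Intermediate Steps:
J = 1/207 (J = (⅑)/23 = (⅑)*(1/23) = 1/207 ≈ 0.0048309)
-61 + J*143 = -61 + (1/207)*143 = -61 + 143/207 = -12484/207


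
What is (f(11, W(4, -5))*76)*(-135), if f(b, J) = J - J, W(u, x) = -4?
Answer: 0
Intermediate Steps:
f(b, J) = 0
(f(11, W(4, -5))*76)*(-135) = (0*76)*(-135) = 0*(-135) = 0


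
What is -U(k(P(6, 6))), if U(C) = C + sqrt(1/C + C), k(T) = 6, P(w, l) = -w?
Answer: -6 - sqrt(222)/6 ≈ -8.4833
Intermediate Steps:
U(C) = C + sqrt(C + 1/C)
-U(k(P(6, 6))) = -(6 + sqrt(6 + 1/6)) = -(6 + sqrt(37/6)) = -(6 + sqrt(222)/6) = -6 - sqrt(222)/6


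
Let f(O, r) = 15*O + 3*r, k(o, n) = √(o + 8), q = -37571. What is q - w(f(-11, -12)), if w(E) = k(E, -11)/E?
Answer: -37571 + I*√193/201 ≈ -37571.0 + 0.069117*I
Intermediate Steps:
k(o, n) = √(8 + o)
f(O, r) = 3*r + 15*O
w(E) = √(8 + E)/E
q - w(f(-11, -12)) = -37571 - √(8 + (3*(-12) + 15*(-11)))/(3*(-12) + 15*(-11)) = -37571 - √(8 + (-36 - 165))/(-36 - 165) = -37571 - √(8 - 201)/(-201) = -37571 - (-1)*√(-193)/201 = -37571 - (-1)*I*√193/201 = -37571 + I*√193/201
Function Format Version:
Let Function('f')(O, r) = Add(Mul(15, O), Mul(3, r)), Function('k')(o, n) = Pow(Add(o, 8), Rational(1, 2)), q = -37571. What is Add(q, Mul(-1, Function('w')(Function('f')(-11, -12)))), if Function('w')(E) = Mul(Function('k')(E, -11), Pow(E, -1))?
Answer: Add(-37571, Mul(Rational(1, 201), I, Pow(193, Rational(1, 2)))) ≈ Add(-37571., Mul(0.069117, I))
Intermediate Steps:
Function('k')(o, n) = Pow(Add(8, o), Rational(1, 2))
Function('f')(O, r) = Add(Mul(3, r), Mul(15, O))
Function('w')(E) = Mul(Pow(E, -1), Pow(Add(8, E), Rational(1, 2))) (Function('w')(E) = Mul(Pow(Add(8, E), Rational(1, 2)), Pow(E, -1)) = Mul(Pow(E, -1), Pow(Add(8, E), Rational(1, 2))))
Add(q, Mul(-1, Function('w')(Function('f')(-11, -12)))) = Add(-37571, Mul(-1, Mul(Pow(Add(Mul(3, -12), Mul(15, -11)), -1), Pow(Add(8, Add(Mul(3, -12), Mul(15, -11))), Rational(1, 2))))) = Add(-37571, Mul(-1, Mul(Pow(Add(-36, -165), -1), Pow(Add(8, Add(-36, -165)), Rational(1, 2))))) = Add(-37571, Mul(-1, Mul(Pow(-201, -1), Pow(Add(8, -201), Rational(1, 2))))) = Add(-37571, Mul(-1, Mul(Rational(-1, 201), Pow(-193, Rational(1, 2))))) = Add(-37571, Mul(-1, Mul(Rational(-1, 201), Mul(I, Pow(193, Rational(1, 2)))))) = Add(-37571, Mul(-1, Mul(Rational(-1, 201), I, Pow(193, Rational(1, 2))))) = Add(-37571, Mul(Rational(1, 201), I, Pow(193, Rational(1, 2))))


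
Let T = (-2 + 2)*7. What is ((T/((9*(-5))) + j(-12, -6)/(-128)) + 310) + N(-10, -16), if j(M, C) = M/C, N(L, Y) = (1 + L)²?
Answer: 25023/64 ≈ 390.98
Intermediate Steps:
T = 0 (T = 0*7 = 0)
((T/((9*(-5))) + j(-12, -6)/(-128)) + 310) + N(-10, -16) = ((0/((9*(-5))) - 12/(-6)/(-128)) + 310) + (1 - 10)² = ((0/(-45) - 12*(-⅙)*(-1/128)) + 310) + (-9)² = ((0*(-1/45) + 2*(-1/128)) + 310) + 81 = ((0 - 1/64) + 310) + 81 = (-1/64 + 310) + 81 = 19839/64 + 81 = 25023/64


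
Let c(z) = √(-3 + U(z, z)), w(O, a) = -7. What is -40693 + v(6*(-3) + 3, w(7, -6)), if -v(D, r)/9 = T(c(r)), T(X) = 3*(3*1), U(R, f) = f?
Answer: -40774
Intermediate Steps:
c(z) = √(-3 + z)
T(X) = 9 (T(X) = 3*3 = 9)
v(D, r) = -81 (v(D, r) = -9*9 = -81)
-40693 + v(6*(-3) + 3, w(7, -6)) = -40693 - 81 = -40774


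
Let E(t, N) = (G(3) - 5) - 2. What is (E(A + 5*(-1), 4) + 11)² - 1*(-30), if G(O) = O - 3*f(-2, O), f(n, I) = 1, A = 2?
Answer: 46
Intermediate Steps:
G(O) = -3 + O (G(O) = O - 3*1 = O - 3 = -3 + O)
E(t, N) = -7 (E(t, N) = ((-3 + 3) - 5) - 2 = (0 - 5) - 2 = -5 - 2 = -7)
(E(A + 5*(-1), 4) + 11)² - 1*(-30) = (-7 + 11)² - 1*(-30) = 4² + 30 = 16 + 30 = 46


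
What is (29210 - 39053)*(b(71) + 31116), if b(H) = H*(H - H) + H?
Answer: -306973641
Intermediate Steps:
b(H) = H (b(H) = H*0 + H = 0 + H = H)
(29210 - 39053)*(b(71) + 31116) = (29210 - 39053)*(71 + 31116) = -9843*31187 = -306973641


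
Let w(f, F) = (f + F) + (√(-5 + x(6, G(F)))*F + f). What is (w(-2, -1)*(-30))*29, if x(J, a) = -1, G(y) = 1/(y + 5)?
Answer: 4350 + 870*I*√6 ≈ 4350.0 + 2131.1*I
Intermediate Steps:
G(y) = 1/(5 + y)
w(f, F) = F + 2*f + I*F*√6 (w(f, F) = (f + F) + (√(-5 - 1)*F + f) = (F + f) + (√(-6)*F + f) = (F + f) + ((I*√6)*F + f) = (F + f) + (I*F*√6 + f) = (F + f) + (f + I*F*√6) = F + 2*f + I*F*√6)
(w(-2, -1)*(-30))*29 = ((-1 + 2*(-2) + I*(-1)*√6)*(-30))*29 = ((-1 - 4 - I*√6)*(-30))*29 = ((-5 - I*√6)*(-30))*29 = (150 + 30*I*√6)*29 = 4350 + 870*I*√6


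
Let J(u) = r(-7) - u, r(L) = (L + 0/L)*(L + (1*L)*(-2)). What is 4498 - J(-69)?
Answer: 4478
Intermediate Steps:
r(L) = -L² (r(L) = (L + 0)*(L + L*(-2)) = L*(L - 2*L) = L*(-L) = -L²)
J(u) = -49 - u (J(u) = -1*(-7)² - u = -1*49 - u = -49 - u)
4498 - J(-69) = 4498 - (-49 - 1*(-69)) = 4498 - (-49 + 69) = 4498 - 1*20 = 4498 - 20 = 4478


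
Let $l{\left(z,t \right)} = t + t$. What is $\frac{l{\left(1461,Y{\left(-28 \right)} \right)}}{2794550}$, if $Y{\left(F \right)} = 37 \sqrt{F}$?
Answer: $\frac{74 i \sqrt{7}}{1397275} \approx 0.00014012 i$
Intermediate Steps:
$l{\left(z,t \right)} = 2 t$
$\frac{l{\left(1461,Y{\left(-28 \right)} \right)}}{2794550} = \frac{2 \cdot 37 \sqrt{-28}}{2794550} = 2 \cdot 37 \cdot 2 i \sqrt{7} \cdot \frac{1}{2794550} = 2 \cdot 74 i \sqrt{7} \cdot \frac{1}{2794550} = 148 i \sqrt{7} \cdot \frac{1}{2794550} = \frac{74 i \sqrt{7}}{1397275}$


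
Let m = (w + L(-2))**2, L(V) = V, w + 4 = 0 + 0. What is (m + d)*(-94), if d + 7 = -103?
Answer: 6956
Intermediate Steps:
w = -4 (w = -4 + (0 + 0) = -4 + 0 = -4)
d = -110 (d = -7 - 103 = -110)
m = 36 (m = (-4 - 2)**2 = (-6)**2 = 36)
(m + d)*(-94) = (36 - 110)*(-94) = -74*(-94) = 6956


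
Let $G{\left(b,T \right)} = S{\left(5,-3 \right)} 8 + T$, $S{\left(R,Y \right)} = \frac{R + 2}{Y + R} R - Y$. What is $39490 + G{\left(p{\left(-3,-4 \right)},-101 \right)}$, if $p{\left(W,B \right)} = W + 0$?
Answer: $39553$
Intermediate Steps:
$S{\left(R,Y \right)} = - Y + \frac{R \left(2 + R\right)}{R + Y}$ ($S{\left(R,Y \right)} = \frac{2 + R}{R + Y} R - Y = \frac{R \left(2 + R\right)}{R + Y} - Y = - Y + \frac{R \left(2 + R\right)}{R + Y}$)
$p{\left(W,B \right)} = W$
$G{\left(b,T \right)} = 164 + T$ ($G{\left(b,T \right)} = \frac{5^{2} - \left(-3\right)^{2} + 2 \cdot 5 - 5 \left(-3\right)}{5 - 3} \cdot 8 + T = \frac{25 - 9 + 10 + 15}{2} \cdot 8 + T = \frac{1}{2} \cdot 41 \cdot 8 + T = \frac{41}{2} \cdot 8 + T = 164 + T$)
$39490 + G{\left(p{\left(-3,-4 \right)},-101 \right)} = 39490 + \left(164 - 101\right) = 39490 + 63 = 39553$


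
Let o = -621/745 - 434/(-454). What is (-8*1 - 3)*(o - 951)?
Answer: 1768884337/169115 ≈ 10460.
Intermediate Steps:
o = 20698/169115 (o = -621*1/745 - 434*(-1/454) = -621/745 + 217/227 = 20698/169115 ≈ 0.12239)
(-8*1 - 3)*(o - 951) = (-8*1 - 3)*(20698/169115 - 951) = (-8 - 3)*(-160807667/169115) = -11*(-160807667/169115) = 1768884337/169115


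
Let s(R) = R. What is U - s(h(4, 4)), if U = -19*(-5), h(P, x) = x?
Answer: 91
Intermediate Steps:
U = 95
U - s(h(4, 4)) = 95 - 1*4 = 95 - 4 = 91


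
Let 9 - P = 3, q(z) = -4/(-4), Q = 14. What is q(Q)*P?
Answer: 6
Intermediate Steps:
q(z) = 1 (q(z) = -4*(-1/4) = 1)
P = 6 (P = 9 - 1*3 = 9 - 3 = 6)
q(Q)*P = 1*6 = 6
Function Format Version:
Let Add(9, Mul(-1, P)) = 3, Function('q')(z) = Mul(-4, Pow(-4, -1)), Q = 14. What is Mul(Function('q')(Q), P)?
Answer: 6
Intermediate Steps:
Function('q')(z) = 1 (Function('q')(z) = Mul(-4, Rational(-1, 4)) = 1)
P = 6 (P = Add(9, Mul(-1, 3)) = Add(9, -3) = 6)
Mul(Function('q')(Q), P) = Mul(1, 6) = 6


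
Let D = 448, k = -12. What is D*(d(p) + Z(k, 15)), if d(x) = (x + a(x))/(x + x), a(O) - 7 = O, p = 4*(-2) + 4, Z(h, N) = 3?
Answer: 1400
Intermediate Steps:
p = -4 (p = -8 + 4 = -4)
a(O) = 7 + O
d(x) = (7 + 2*x)/(2*x) (d(x) = (x + (7 + x))/(x + x) = (7 + 2*x)/((2*x)) = (7 + 2*x)*(1/(2*x)) = (7 + 2*x)/(2*x))
D*(d(p) + Z(k, 15)) = 448*((7/2 - 4)/(-4) + 3) = 448*(-¼*(-½) + 3) = 448*(⅛ + 3) = 448*(25/8) = 1400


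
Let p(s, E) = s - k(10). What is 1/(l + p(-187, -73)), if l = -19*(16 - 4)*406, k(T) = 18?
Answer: -1/92773 ≈ -1.0779e-5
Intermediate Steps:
l = -92568 (l = -19*12*406 = -228*406 = -92568)
p(s, E) = -18 + s (p(s, E) = s - 1*18 = s - 18 = -18 + s)
1/(l + p(-187, -73)) = 1/(-92568 + (-18 - 187)) = 1/(-92568 - 205) = 1/(-92773) = -1/92773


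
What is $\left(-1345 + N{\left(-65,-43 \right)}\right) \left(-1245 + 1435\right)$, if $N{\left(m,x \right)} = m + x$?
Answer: $-276070$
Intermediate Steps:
$\left(-1345 + N{\left(-65,-43 \right)}\right) \left(-1245 + 1435\right) = \left(-1345 - 108\right) \left(-1245 + 1435\right) = \left(-1345 - 108\right) 190 = \left(-1453\right) 190 = -276070$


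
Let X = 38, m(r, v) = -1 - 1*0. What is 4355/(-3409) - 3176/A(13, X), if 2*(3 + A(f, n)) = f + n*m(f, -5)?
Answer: 21518963/105679 ≈ 203.63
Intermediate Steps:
m(r, v) = -1 (m(r, v) = -1 + 0 = -1)
A(f, n) = -3 + f/2 - n/2 (A(f, n) = -3 + (f + n*(-1))/2 = -3 + (f - n)/2 = -3 + (f/2 - n/2) = -3 + f/2 - n/2)
4355/(-3409) - 3176/A(13, X) = 4355/(-3409) - 3176/(-3 + (1/2)*13 - 1/2*38) = 4355*(-1/3409) - 3176/(-3 + 13/2 - 19) = -4355/3409 - 3176/(-31/2) = -4355/3409 - 3176*(-2/31) = -4355/3409 + 6352/31 = 21518963/105679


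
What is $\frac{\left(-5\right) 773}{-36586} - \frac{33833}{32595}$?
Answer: $- \frac{1111834463}{1192520670} \approx -0.93234$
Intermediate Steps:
$\frac{\left(-5\right) 773}{-36586} - \frac{33833}{32595} = \left(-3865\right) \left(- \frac{1}{36586}\right) - \frac{33833}{32595} = \frac{3865}{36586} - \frac{33833}{32595} = - \frac{1111834463}{1192520670}$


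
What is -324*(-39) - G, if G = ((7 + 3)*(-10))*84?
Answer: 21036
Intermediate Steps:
G = -8400 (G = (10*(-10))*84 = -100*84 = -8400)
-324*(-39) - G = -324*(-39) - 1*(-8400) = 12636 + 8400 = 21036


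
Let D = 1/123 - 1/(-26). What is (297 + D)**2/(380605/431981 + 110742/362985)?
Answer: 47166987069315648217375/634060554403759236 ≈ 74389.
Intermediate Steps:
D = 149/3198 (D = 1/123 - 1*(-1/26) = 1/123 + 1/26 = 149/3198 ≈ 0.046592)
(297 + D)**2/(380605/431981 + 110742/362985) = (297 + 149/3198)**2/(380605/431981 + 110742/362985) = (949955/3198)**2/(380605*(1/431981) + 110742*(1/362985)) = 902414502025/(10227204*(380605/431981 + 36914/120995)) = 902414502025/(10227204*(61997448609/52267541095)) = (902414502025/10227204)*(52267541095/61997448609) = 47166987069315648217375/634060554403759236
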